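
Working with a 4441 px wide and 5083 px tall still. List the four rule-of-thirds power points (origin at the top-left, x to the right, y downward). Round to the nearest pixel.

(1480, 1694), (2961, 1694), (1480, 3389), (2961, 3389)

One third of 4441 is 1480.33; one third of 5083 is 1694.33.
Vertical third lines at x = 1480 and x = 2961; horizontal third lines at y = 1694 and y = 3389.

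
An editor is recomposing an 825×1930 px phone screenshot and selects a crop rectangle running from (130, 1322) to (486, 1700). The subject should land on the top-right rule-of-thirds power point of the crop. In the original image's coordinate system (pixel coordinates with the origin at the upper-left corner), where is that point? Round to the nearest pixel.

x = 367 px, y = 1448 px

Crop width = 486 − 130 = 356 px; one third is 118.67 px.
Crop height = 1700 − 1322 = 378 px; one third is 126.00 px.
The top-right point is two-thirds across and one-third down within the crop:
x = 130 + 2 × 118.67 ≈ 367; y = 1322 + 1 × 126.00 ≈ 1448.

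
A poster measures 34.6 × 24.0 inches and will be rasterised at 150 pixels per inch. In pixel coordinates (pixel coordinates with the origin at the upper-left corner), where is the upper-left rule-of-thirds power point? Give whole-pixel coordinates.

x = 1730 px, y = 1200 px

In pixels the canvas is 34.6 × 150 = 5190 wide and 24.0 × 150 = 3600 tall.
The upper-left point is one-third across and one-third down:
x = 1 × 5190/3 ≈ 1730; y = 1 × 3600/3 ≈ 1200.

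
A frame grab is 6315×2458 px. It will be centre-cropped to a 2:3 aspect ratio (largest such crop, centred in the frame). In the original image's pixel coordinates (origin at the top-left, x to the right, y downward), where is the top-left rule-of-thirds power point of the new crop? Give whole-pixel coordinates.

x = 2884 px, y = 819 px

6315/2458 > 2/3, so the 2:3 crop keeps the full height 2458 and trims width to 2458 × 2/3 = 1638.67 px.
Left offset = (6315 − 1638.67)/2 = 2338.17 px; top offset = 0.
Top-left is one-third across and one-third down within the crop:
x = 2338.17 + 1 × 1638.67/3 ≈ 2884; y = 0.00 + 1 × 2458.00/3 ≈ 819.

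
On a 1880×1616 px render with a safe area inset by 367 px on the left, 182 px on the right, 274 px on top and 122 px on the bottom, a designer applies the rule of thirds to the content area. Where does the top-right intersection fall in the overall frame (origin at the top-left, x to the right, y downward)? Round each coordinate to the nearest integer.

Content width = 1880 − 367 − 182 = 1331 px; content height = 1616 − 274 − 122 = 1220 px.
Top-right is two-thirds across and one-third down within the content area.
x = 367 + 2 × 1331/3 = 367 + 887.33 ≈ 1254
y = 274 + 1 × 1220/3 = 274 + 406.67 ≈ 681

x = 1254 px, y = 681 px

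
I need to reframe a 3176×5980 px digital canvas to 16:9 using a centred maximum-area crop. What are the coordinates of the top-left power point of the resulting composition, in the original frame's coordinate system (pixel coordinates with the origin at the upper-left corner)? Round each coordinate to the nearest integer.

3176/5980 < 16/9, so the 16:9 crop keeps the full width 3176 and trims height to 3176 × 9/16 = 1786.50 px.
Top offset = (5980 − 1786.50)/2 = 2096.75 px; left offset = 0.
Top-left is one-third across and one-third down within the crop:
x = 0.00 + 1 × 3176.00/3 ≈ 1059; y = 2096.75 + 1 × 1786.50/3 ≈ 2692.

(1059, 2692)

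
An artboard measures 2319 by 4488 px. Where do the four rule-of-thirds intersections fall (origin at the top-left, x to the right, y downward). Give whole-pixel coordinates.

One third of 2319 is 773; one third of 4488 is 1496.
Vertical third lines at x = 773 and x = 1546; horizontal third lines at y = 1496 and y = 2992.

(773, 1496), (1546, 1496), (773, 2992), (1546, 2992)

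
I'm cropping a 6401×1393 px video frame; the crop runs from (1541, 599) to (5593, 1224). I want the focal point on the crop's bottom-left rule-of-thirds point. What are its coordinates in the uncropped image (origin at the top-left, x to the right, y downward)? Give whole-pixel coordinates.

x = 2892 px, y = 1016 px

Crop width = 5593 − 1541 = 4052 px; one third is 1350.67 px.
Crop height = 1224 − 599 = 625 px; one third is 208.33 px.
The bottom-left point is one-third across and two-thirds down within the crop:
x = 1541 + 1 × 1350.67 ≈ 2892; y = 599 + 2 × 208.33 ≈ 1016.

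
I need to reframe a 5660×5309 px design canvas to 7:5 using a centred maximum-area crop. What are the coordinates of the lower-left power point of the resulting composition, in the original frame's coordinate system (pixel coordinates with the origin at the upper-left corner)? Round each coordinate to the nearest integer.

x = 1887 px, y = 3328 px

5660/5309 < 7/5, so the 7:5 crop keeps the full width 5660 and trims height to 5660 × 5/7 = 4042.86 px.
Top offset = (5309 − 4042.86)/2 = 633.07 px; left offset = 0.
Lower-left is one-third across and two-thirds down within the crop:
x = 0.00 + 1 × 5660.00/3 ≈ 1887; y = 633.07 + 2 × 4042.86/3 ≈ 3328.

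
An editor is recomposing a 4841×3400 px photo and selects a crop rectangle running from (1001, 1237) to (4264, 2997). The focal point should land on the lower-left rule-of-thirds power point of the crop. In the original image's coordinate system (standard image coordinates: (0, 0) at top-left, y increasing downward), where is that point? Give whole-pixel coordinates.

Crop width = 4264 − 1001 = 3263 px; one third is 1087.67 px.
Crop height = 2997 − 1237 = 1760 px; one third is 586.67 px.
The lower-left point is one-third across and two-thirds down within the crop:
x = 1001 + 1 × 1087.67 ≈ 2089; y = 1237 + 2 × 586.67 ≈ 2410.

(2089, 2410)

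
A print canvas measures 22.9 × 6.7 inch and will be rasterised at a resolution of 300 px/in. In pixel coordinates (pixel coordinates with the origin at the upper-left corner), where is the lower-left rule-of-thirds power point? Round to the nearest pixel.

In pixels the canvas is 22.9 × 300 = 6870 wide and 6.7 × 300 = 2010 tall.
The lower-left point is one-third across and two-thirds down:
x = 1 × 6870/3 ≈ 2290; y = 2 × 2010/3 ≈ 1340.

x = 2290 px, y = 1340 px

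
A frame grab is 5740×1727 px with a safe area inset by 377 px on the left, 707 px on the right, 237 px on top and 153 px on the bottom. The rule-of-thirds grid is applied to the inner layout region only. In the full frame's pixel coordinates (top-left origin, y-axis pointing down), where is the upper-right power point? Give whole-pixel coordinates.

Content width = 5740 − 377 − 707 = 4656 px; content height = 1727 − 237 − 153 = 1337 px.
Upper-right is two-thirds across and one-third down within the inner layout region.
x = 377 + 2 × 4656/3 = 377 + 3104.00 ≈ 3481
y = 237 + 1 × 1337/3 = 237 + 445.67 ≈ 683

x = 3481 px, y = 683 px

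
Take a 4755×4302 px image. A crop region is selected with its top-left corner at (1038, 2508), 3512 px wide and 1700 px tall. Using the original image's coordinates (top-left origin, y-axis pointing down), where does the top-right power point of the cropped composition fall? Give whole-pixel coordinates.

One third of the crop width 3512 is 1170.67 px.
One third of the crop height 1700 is 566.67 px.
The top-right point is two-thirds across and one-third down within the crop:
x = 1038 + 2 × 1170.67 ≈ 3379; y = 2508 + 1 × 566.67 ≈ 3075.

(3379, 3075)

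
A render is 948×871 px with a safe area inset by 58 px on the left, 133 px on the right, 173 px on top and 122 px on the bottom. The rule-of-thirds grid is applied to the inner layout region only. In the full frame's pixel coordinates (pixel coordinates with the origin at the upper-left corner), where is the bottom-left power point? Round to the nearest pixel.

x = 310 px, y = 557 px

Content width = 948 − 58 − 133 = 757 px; content height = 871 − 173 − 122 = 576 px.
Bottom-left is one-third across and two-thirds down within the inner layout region.
x = 58 + 1 × 757/3 = 58 + 252.33 ≈ 310
y = 173 + 2 × 576/3 = 173 + 384.00 ≈ 557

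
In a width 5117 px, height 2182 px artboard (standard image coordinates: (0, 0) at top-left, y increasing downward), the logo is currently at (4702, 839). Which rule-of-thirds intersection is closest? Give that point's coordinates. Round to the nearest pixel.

x = 3411 px, y = 727 px

Third lines: x ∈ {1706, 3411}, y ∈ {727, 1455}.
4702 is closer to x = 3411; 839 is closer to y = 727.
So the nearest intersection is the upper-right power point.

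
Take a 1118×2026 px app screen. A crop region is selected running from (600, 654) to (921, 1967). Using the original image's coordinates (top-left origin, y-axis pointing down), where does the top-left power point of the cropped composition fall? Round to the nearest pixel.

x = 707 px, y = 1092 px

Crop width = 921 − 600 = 321 px; one third is 107.00 px.
Crop height = 1967 − 654 = 1313 px; one third is 437.67 px.
The top-left point is one-third across and one-third down within the crop:
x = 600 + 1 × 107.00 ≈ 707; y = 654 + 1 × 437.67 ≈ 1092.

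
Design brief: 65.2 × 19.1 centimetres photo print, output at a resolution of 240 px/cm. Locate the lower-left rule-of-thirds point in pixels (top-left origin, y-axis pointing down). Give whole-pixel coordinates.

In pixels the canvas is 65.2 × 240 = 15648 wide and 19.1 × 240 = 4584 tall.
The lower-left point is one-third across and two-thirds down:
x = 1 × 15648/3 ≈ 5216; y = 2 × 4584/3 ≈ 3056.

x = 5216 px, y = 3056 px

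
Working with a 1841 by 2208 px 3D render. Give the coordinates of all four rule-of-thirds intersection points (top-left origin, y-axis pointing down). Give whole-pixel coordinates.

(614, 736), (1227, 736), (614, 1472), (1227, 1472)

One third of 1841 is 613.67; one third of 2208 is 736.
Vertical third lines at x = 614 and x = 1227; horizontal third lines at y = 736 and y = 1472.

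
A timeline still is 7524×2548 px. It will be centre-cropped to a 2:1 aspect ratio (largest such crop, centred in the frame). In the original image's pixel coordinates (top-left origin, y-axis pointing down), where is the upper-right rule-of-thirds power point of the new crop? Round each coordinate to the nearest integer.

7524/2548 > 2/1, so the 2:1 crop keeps the full height 2548 and trims width to 2548 × 2/1 = 5096.00 px.
Left offset = (7524 − 5096.00)/2 = 1214.00 px; top offset = 0.
Upper-right is two-thirds across and one-third down within the crop:
x = 1214.00 + 2 × 5096.00/3 ≈ 4611; y = 0.00 + 1 × 2548.00/3 ≈ 849.

x = 4611 px, y = 849 px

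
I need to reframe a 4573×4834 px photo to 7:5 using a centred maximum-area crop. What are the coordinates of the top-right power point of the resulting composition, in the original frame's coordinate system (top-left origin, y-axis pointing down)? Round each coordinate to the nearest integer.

(3049, 1873)

4573/4834 < 7/5, so the 7:5 crop keeps the full width 4573 and trims height to 4573 × 5/7 = 3266.43 px.
Top offset = (4834 − 3266.43)/2 = 783.79 px; left offset = 0.
Top-right is two-thirds across and one-third down within the crop:
x = 0.00 + 2 × 4573.00/3 ≈ 3049; y = 783.79 + 1 × 3266.43/3 ≈ 1873.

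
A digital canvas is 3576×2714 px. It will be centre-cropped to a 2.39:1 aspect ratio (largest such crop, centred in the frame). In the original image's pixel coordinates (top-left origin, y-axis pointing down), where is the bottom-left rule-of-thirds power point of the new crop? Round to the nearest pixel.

3576/2714 < 2.39/1, so the 2.39:1 crop keeps the full width 3576 and trims height to 3576 × 1/2.39 = 1496.23 px.
Top offset = (2714 − 1496.23)/2 = 608.88 px; left offset = 0.
Bottom-left is one-third across and two-thirds down within the crop:
x = 0.00 + 1 × 3576.00/3 ≈ 1192; y = 608.88 + 2 × 1496.23/3 ≈ 1606.

x = 1192 px, y = 1606 px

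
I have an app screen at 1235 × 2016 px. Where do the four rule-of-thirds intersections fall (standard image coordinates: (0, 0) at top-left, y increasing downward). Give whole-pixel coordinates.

(412, 672), (823, 672), (412, 1344), (823, 1344)

One third of 1235 is 411.67; one third of 2016 is 672.
Vertical third lines at x = 412 and x = 823; horizontal third lines at y = 672 and y = 1344.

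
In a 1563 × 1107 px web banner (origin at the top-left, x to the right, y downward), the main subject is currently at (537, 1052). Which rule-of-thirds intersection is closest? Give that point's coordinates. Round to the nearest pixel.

Third lines: x ∈ {521, 1042}, y ∈ {369, 738}.
537 is closer to x = 521; 1052 is closer to y = 738.
So the nearest intersection is the lower-left power point.

(521, 738)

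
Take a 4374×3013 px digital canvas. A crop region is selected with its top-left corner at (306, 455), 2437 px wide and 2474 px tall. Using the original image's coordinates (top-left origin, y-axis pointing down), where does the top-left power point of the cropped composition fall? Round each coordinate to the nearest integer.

(1118, 1280)

One third of the crop width 2437 is 812.33 px.
One third of the crop height 2474 is 824.67 px.
The top-left point is one-third across and one-third down within the crop:
x = 306 + 1 × 812.33 ≈ 1118; y = 455 + 1 × 824.67 ≈ 1280.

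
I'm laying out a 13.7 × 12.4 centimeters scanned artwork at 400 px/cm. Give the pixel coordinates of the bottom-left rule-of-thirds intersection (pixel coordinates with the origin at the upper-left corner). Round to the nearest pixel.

x = 1827 px, y = 3307 px

In pixels the canvas is 13.7 × 400 = 5480 wide and 12.4 × 400 = 4960 tall.
The bottom-left point is one-third across and two-thirds down:
x = 1 × 5480/3 ≈ 1827; y = 2 × 4960/3 ≈ 3307.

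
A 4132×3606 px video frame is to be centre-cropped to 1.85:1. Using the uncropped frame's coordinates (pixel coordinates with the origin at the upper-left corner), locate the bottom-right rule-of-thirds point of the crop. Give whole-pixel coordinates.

4132/3606 < 1.85/1, so the 1.85:1 crop keeps the full width 4132 and trims height to 4132 × 1/1.85 = 2233.51 px.
Top offset = (3606 − 2233.51)/2 = 686.24 px; left offset = 0.
Bottom-right is two-thirds across and two-thirds down within the crop:
x = 0.00 + 2 × 4132.00/3 ≈ 2755; y = 686.24 + 2 × 2233.51/3 ≈ 2175.

x = 2755 px, y = 2175 px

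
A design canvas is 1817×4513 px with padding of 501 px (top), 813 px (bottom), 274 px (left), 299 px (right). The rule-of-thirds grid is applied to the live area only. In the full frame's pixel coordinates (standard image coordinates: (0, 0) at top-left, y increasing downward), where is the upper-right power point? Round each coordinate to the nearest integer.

x = 1103 px, y = 1567 px

Content width = 1817 − 274 − 299 = 1244 px; content height = 4513 − 501 − 813 = 3199 px.
Upper-right is two-thirds across and one-third down within the live area.
x = 274 + 2 × 1244/3 = 274 + 829.33 ≈ 1103
y = 501 + 1 × 3199/3 = 501 + 1066.33 ≈ 1567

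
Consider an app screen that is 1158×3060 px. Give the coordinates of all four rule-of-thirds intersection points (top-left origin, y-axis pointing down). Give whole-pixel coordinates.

(386, 1020), (772, 1020), (386, 2040), (772, 2040)

One third of 1158 is 386; one third of 3060 is 1020.
Vertical third lines at x = 386 and x = 772; horizontal third lines at y = 1020 and y = 2040.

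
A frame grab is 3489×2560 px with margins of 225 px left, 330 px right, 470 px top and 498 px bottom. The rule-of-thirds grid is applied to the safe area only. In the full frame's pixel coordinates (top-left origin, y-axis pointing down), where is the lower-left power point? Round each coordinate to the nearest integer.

(1203, 1531)

Content width = 3489 − 225 − 330 = 2934 px; content height = 2560 − 470 − 498 = 1592 px.
Lower-left is one-third across and two-thirds down within the safe area.
x = 225 + 1 × 2934/3 = 225 + 978.00 ≈ 1203
y = 470 + 2 × 1592/3 = 470 + 1061.33 ≈ 1531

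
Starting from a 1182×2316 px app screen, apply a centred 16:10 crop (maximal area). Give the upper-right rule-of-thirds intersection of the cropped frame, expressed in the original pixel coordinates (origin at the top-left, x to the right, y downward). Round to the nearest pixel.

1182/2316 < 16/10, so the 16:10 crop keeps the full width 1182 and trims height to 1182 × 10/16 = 738.75 px.
Top offset = (2316 − 738.75)/2 = 788.62 px; left offset = 0.
Upper-right is two-thirds across and one-third down within the crop:
x = 0.00 + 2 × 1182.00/3 ≈ 788; y = 788.62 + 1 × 738.75/3 ≈ 1035.

(788, 1035)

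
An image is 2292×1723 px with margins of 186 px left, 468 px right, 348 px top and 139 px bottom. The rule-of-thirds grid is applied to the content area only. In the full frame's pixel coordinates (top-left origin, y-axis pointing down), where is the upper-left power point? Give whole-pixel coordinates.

Content width = 2292 − 186 − 468 = 1638 px; content height = 1723 − 348 − 139 = 1236 px.
Upper-left is one-third across and one-third down within the content area.
x = 186 + 1 × 1638/3 = 186 + 546.00 ≈ 732
y = 348 + 1 × 1236/3 = 348 + 412.00 ≈ 760

x = 732 px, y = 760 px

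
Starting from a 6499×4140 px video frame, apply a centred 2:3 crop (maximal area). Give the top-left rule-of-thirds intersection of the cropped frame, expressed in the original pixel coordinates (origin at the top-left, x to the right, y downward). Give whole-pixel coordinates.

6499/4140 > 2/3, so the 2:3 crop keeps the full height 4140 and trims width to 4140 × 2/3 = 2760.00 px.
Left offset = (6499 − 2760.00)/2 = 1869.50 px; top offset = 0.
Top-left is one-third across and one-third down within the crop:
x = 1869.50 + 1 × 2760.00/3 ≈ 2790; y = 0.00 + 1 × 4140.00/3 ≈ 1380.

(2790, 1380)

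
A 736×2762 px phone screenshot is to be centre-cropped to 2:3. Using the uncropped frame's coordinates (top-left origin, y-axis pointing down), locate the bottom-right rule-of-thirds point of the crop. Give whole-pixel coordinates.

(491, 1565)

736/2762 < 2/3, so the 2:3 crop keeps the full width 736 and trims height to 736 × 3/2 = 1104.00 px.
Top offset = (2762 − 1104.00)/2 = 829.00 px; left offset = 0.
Bottom-right is two-thirds across and two-thirds down within the crop:
x = 0.00 + 2 × 736.00/3 ≈ 491; y = 829.00 + 2 × 1104.00/3 ≈ 1565.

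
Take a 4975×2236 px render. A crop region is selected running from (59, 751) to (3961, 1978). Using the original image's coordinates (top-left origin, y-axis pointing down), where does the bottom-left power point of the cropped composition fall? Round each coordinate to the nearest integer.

Crop width = 3961 − 59 = 3902 px; one third is 1300.67 px.
Crop height = 1978 − 751 = 1227 px; one third is 409.00 px.
The bottom-left point is one-third across and two-thirds down within the crop:
x = 59 + 1 × 1300.67 ≈ 1360; y = 751 + 2 × 409.00 ≈ 1569.

x = 1360 px, y = 1569 px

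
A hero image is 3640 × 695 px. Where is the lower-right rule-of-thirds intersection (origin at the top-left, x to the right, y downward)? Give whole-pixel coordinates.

x = 2427 px, y = 463 px

The lower-right point sits two-thirds of the way across and two-thirds of the way down.
x = 2 × 3640/3 ≈ 2427; y = 2 × 695/3 ≈ 463.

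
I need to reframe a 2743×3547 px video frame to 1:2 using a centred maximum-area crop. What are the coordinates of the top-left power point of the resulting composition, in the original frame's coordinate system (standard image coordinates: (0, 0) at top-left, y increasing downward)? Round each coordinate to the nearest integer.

2743/3547 > 1/2, so the 1:2 crop keeps the full height 3547 and trims width to 3547 × 1/2 = 1773.50 px.
Left offset = (2743 − 1773.50)/2 = 484.75 px; top offset = 0.
Top-left is one-third across and one-third down within the crop:
x = 484.75 + 1 × 1773.50/3 ≈ 1076; y = 0.00 + 1 × 3547.00/3 ≈ 1182.

x = 1076 px, y = 1182 px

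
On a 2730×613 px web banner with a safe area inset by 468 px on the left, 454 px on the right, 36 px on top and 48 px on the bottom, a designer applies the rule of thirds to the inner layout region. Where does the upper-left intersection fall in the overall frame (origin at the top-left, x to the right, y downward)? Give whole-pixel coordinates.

x = 1071 px, y = 212 px

Content width = 2730 − 468 − 454 = 1808 px; content height = 613 − 36 − 48 = 529 px.
Upper-left is one-third across and one-third down within the inner layout region.
x = 468 + 1 × 1808/3 = 468 + 602.67 ≈ 1071
y = 36 + 1 × 529/3 = 36 + 176.33 ≈ 212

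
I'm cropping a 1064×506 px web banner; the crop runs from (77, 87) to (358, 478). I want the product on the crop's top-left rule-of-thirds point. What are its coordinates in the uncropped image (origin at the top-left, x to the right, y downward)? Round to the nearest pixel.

Crop width = 358 − 77 = 281 px; one third is 93.67 px.
Crop height = 478 − 87 = 391 px; one third is 130.33 px.
The top-left point is one-third across and one-third down within the crop:
x = 77 + 1 × 93.67 ≈ 171; y = 87 + 1 × 130.33 ≈ 217.

x = 171 px, y = 217 px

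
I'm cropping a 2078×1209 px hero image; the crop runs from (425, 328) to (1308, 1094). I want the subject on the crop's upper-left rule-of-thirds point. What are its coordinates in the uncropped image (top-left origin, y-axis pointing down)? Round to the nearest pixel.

Crop width = 1308 − 425 = 883 px; one third is 294.33 px.
Crop height = 1094 − 328 = 766 px; one third is 255.33 px.
The upper-left point is one-third across and one-third down within the crop:
x = 425 + 1 × 294.33 ≈ 719; y = 328 + 1 × 255.33 ≈ 583.

(719, 583)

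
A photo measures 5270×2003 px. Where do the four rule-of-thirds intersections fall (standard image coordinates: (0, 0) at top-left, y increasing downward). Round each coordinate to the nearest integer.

(1757, 668), (3513, 668), (1757, 1335), (3513, 1335)

One third of 5270 is 1756.67; one third of 2003 is 667.67.
Vertical third lines at x = 1757 and x = 3513; horizontal third lines at y = 668 and y = 1335.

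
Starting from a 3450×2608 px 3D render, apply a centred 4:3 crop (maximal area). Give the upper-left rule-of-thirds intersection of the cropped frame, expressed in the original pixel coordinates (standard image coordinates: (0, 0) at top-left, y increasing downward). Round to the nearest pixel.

x = 1150 px, y = 873 px

3450/2608 < 4/3, so the 4:3 crop keeps the full width 3450 and trims height to 3450 × 3/4 = 2587.50 px.
Top offset = (2608 − 2587.50)/2 = 10.25 px; left offset = 0.
Upper-left is one-third across and one-third down within the crop:
x = 0.00 + 1 × 3450.00/3 ≈ 1150; y = 10.25 + 1 × 2587.50/3 ≈ 873.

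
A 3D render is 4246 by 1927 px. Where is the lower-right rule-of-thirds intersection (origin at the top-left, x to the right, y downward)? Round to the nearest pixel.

x = 2831 px, y = 1285 px

The lower-right point sits two-thirds of the way across and two-thirds of the way down.
x = 2 × 4246/3 ≈ 2831; y = 2 × 1927/3 ≈ 1285.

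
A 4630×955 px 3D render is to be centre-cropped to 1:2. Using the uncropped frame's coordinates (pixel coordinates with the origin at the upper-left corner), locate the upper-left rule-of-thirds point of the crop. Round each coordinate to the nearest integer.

x = 2235 px, y = 318 px

4630/955 > 1/2, so the 1:2 crop keeps the full height 955 and trims width to 955 × 1/2 = 477.50 px.
Left offset = (4630 − 477.50)/2 = 2076.25 px; top offset = 0.
Upper-left is one-third across and one-third down within the crop:
x = 2076.25 + 1 × 477.50/3 ≈ 2235; y = 0.00 + 1 × 955.00/3 ≈ 318.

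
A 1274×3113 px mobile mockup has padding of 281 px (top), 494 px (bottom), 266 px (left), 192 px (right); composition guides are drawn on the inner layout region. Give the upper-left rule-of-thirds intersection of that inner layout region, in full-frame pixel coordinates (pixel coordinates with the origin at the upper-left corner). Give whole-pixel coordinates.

(538, 1060)

Content width = 1274 − 266 − 192 = 816 px; content height = 3113 − 281 − 494 = 2338 px.
Upper-left is one-third across and one-third down within the inner layout region.
x = 266 + 1 × 816/3 = 266 + 272.00 ≈ 538
y = 281 + 1 × 2338/3 = 281 + 779.33 ≈ 1060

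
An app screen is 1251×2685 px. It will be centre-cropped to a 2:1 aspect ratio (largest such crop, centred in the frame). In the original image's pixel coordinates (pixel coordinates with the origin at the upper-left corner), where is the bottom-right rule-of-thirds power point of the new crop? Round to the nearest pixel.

x = 834 px, y = 1447 px

1251/2685 < 2/1, so the 2:1 crop keeps the full width 1251 and trims height to 1251 × 1/2 = 625.50 px.
Top offset = (2685 − 625.50)/2 = 1029.75 px; left offset = 0.
Bottom-right is two-thirds across and two-thirds down within the crop:
x = 0.00 + 2 × 1251.00/3 ≈ 834; y = 1029.75 + 2 × 625.50/3 ≈ 1447.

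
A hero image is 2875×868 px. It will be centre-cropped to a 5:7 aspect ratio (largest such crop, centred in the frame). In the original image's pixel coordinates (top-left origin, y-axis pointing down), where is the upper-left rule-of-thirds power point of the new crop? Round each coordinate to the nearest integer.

(1334, 289)

2875/868 > 5/7, so the 5:7 crop keeps the full height 868 and trims width to 868 × 5/7 = 620.00 px.
Left offset = (2875 − 620.00)/2 = 1127.50 px; top offset = 0.
Upper-left is one-third across and one-third down within the crop:
x = 1127.50 + 1 × 620.00/3 ≈ 1334; y = 0.00 + 1 × 868.00/3 ≈ 289.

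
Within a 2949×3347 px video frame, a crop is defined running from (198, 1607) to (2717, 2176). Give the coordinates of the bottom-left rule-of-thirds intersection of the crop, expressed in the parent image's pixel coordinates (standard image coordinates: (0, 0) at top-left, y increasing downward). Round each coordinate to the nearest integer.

Crop width = 2717 − 198 = 2519 px; one third is 839.67 px.
Crop height = 2176 − 1607 = 569 px; one third is 189.67 px.
The bottom-left point is one-third across and two-thirds down within the crop:
x = 198 + 1 × 839.67 ≈ 1038; y = 1607 + 2 × 189.67 ≈ 1986.

(1038, 1986)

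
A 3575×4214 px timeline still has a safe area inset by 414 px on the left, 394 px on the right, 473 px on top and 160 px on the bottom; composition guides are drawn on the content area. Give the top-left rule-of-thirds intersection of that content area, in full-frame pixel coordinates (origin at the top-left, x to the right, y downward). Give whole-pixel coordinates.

(1336, 1667)

Content width = 3575 − 414 − 394 = 2767 px; content height = 4214 − 473 − 160 = 3581 px.
Top-left is one-third across and one-third down within the content area.
x = 414 + 1 × 2767/3 = 414 + 922.33 ≈ 1336
y = 473 + 1 × 3581/3 = 473 + 1193.67 ≈ 1667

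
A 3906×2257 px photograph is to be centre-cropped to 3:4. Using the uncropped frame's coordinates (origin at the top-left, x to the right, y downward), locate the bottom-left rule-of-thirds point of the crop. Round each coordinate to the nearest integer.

(1671, 1505)

3906/2257 > 3/4, so the 3:4 crop keeps the full height 2257 and trims width to 2257 × 3/4 = 1692.75 px.
Left offset = (3906 − 1692.75)/2 = 1106.62 px; top offset = 0.
Bottom-left is one-third across and two-thirds down within the crop:
x = 1106.62 + 1 × 1692.75/3 ≈ 1671; y = 0.00 + 2 × 2257.00/3 ≈ 1505.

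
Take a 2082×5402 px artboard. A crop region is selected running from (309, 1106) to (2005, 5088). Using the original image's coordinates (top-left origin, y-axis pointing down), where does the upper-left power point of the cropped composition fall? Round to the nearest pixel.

Crop width = 2005 − 309 = 1696 px; one third is 565.33 px.
Crop height = 5088 − 1106 = 3982 px; one third is 1327.33 px.
The upper-left point is one-third across and one-third down within the crop:
x = 309 + 1 × 565.33 ≈ 874; y = 1106 + 1 × 1327.33 ≈ 2433.

(874, 2433)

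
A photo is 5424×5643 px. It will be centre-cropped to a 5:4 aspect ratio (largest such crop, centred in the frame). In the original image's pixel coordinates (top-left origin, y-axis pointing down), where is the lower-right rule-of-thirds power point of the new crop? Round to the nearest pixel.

5424/5643 < 5/4, so the 5:4 crop keeps the full width 5424 and trims height to 5424 × 4/5 = 4339.20 px.
Top offset = (5643 − 4339.20)/2 = 651.90 px; left offset = 0.
Lower-right is two-thirds across and two-thirds down within the crop:
x = 0.00 + 2 × 5424.00/3 ≈ 3616; y = 651.90 + 2 × 4339.20/3 ≈ 3545.

x = 3616 px, y = 3545 px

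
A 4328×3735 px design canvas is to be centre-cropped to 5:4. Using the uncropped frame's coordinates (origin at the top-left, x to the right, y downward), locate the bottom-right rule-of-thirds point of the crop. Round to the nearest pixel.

4328/3735 < 5/4, so the 5:4 crop keeps the full width 4328 and trims height to 4328 × 4/5 = 3462.40 px.
Top offset = (3735 − 3462.40)/2 = 136.30 px; left offset = 0.
Bottom-right is two-thirds across and two-thirds down within the crop:
x = 0.00 + 2 × 4328.00/3 ≈ 2885; y = 136.30 + 2 × 3462.40/3 ≈ 2445.

(2885, 2445)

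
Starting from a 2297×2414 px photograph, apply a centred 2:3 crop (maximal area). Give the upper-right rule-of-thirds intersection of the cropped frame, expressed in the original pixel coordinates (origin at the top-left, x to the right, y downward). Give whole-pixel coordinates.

2297/2414 > 2/3, so the 2:3 crop keeps the full height 2414 and trims width to 2414 × 2/3 = 1609.33 px.
Left offset = (2297 − 1609.33)/2 = 343.83 px; top offset = 0.
Upper-right is two-thirds across and one-third down within the crop:
x = 343.83 + 2 × 1609.33/3 ≈ 1417; y = 0.00 + 1 × 2414.00/3 ≈ 805.

(1417, 805)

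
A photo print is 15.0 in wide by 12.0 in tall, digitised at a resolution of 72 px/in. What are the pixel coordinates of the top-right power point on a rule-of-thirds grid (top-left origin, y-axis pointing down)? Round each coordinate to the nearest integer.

x = 720 px, y = 288 px

In pixels the canvas is 15.0 × 72 = 1080 wide and 12.0 × 72 = 864 tall.
The top-right point is two-thirds across and one-third down:
x = 2 × 1080/3 ≈ 720; y = 1 × 864/3 ≈ 288.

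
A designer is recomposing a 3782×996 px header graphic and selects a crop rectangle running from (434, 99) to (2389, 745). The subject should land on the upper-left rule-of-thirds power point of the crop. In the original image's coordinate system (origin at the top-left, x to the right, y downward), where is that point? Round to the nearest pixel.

Crop width = 2389 − 434 = 1955 px; one third is 651.67 px.
Crop height = 745 − 99 = 646 px; one third is 215.33 px.
The upper-left point is one-third across and one-third down within the crop:
x = 434 + 1 × 651.67 ≈ 1086; y = 99 + 1 × 215.33 ≈ 314.

x = 1086 px, y = 314 px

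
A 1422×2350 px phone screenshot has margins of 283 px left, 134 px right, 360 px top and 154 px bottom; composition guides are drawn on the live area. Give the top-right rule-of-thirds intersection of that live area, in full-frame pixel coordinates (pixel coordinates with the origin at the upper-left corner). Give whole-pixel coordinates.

(953, 972)

Content width = 1422 − 283 − 134 = 1005 px; content height = 2350 − 360 − 154 = 1836 px.
Top-right is two-thirds across and one-third down within the live area.
x = 283 + 2 × 1005/3 = 283 + 670.00 ≈ 953
y = 360 + 1 × 1836/3 = 360 + 612.00 ≈ 972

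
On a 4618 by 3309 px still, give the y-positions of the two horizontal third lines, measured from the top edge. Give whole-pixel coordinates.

y = 1103 px and y = 2206 px

3309 / 3 = 1103, so the horizontal lines sit at one and two thirds of 3309.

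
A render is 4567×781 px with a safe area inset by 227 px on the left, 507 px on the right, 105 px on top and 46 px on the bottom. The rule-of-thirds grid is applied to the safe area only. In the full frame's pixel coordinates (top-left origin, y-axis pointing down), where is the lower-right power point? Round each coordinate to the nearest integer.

Content width = 4567 − 227 − 507 = 3833 px; content height = 781 − 105 − 46 = 630 px.
Lower-right is two-thirds across and two-thirds down within the safe area.
x = 227 + 2 × 3833/3 = 227 + 2555.33 ≈ 2782
y = 105 + 2 × 630/3 = 105 + 420.00 ≈ 525

x = 2782 px, y = 525 px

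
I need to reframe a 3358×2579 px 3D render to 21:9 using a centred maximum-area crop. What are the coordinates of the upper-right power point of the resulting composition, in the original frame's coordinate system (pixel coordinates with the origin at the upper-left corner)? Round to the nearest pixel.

3358/2579 < 21/9, so the 21:9 crop keeps the full width 3358 and trims height to 3358 × 9/21 = 1439.14 px.
Top offset = (2579 − 1439.14)/2 = 569.93 px; left offset = 0.
Upper-right is two-thirds across and one-third down within the crop:
x = 0.00 + 2 × 3358.00/3 ≈ 2239; y = 569.93 + 1 × 1439.14/3 ≈ 1050.

(2239, 1050)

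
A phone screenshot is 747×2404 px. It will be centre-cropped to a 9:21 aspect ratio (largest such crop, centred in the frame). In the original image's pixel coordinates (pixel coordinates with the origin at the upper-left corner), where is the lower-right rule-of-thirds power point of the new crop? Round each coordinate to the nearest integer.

747/2404 < 9/21, so the 9:21 crop keeps the full width 747 and trims height to 747 × 21/9 = 1743.00 px.
Top offset = (2404 − 1743.00)/2 = 330.50 px; left offset = 0.
Lower-right is two-thirds across and two-thirds down within the crop:
x = 0.00 + 2 × 747.00/3 ≈ 498; y = 330.50 + 2 × 1743.00/3 ≈ 1493.

x = 498 px, y = 1493 px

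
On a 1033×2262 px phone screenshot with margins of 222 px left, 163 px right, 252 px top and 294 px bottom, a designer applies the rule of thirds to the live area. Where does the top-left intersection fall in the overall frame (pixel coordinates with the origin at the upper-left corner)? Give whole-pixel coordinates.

Content width = 1033 − 222 − 163 = 648 px; content height = 2262 − 252 − 294 = 1716 px.
Top-left is one-third across and one-third down within the live area.
x = 222 + 1 × 648/3 = 222 + 216.00 ≈ 438
y = 252 + 1 × 1716/3 = 252 + 572.00 ≈ 824

x = 438 px, y = 824 px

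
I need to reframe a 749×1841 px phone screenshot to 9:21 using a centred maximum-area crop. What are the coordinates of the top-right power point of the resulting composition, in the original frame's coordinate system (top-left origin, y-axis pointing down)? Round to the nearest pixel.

749/1841 < 9/21, so the 9:21 crop keeps the full width 749 and trims height to 749 × 21/9 = 1747.67 px.
Top offset = (1841 − 1747.67)/2 = 46.67 px; left offset = 0.
Top-right is two-thirds across and one-third down within the crop:
x = 0.00 + 2 × 749.00/3 ≈ 499; y = 46.67 + 1 × 1747.67/3 ≈ 629.

x = 499 px, y = 629 px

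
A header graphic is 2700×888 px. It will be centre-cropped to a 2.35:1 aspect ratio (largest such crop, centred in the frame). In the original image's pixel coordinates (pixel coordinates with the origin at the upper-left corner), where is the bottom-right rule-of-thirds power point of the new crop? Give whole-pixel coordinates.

x = 1698 px, y = 592 px

2700/888 > 2.35/1, so the 2.35:1 crop keeps the full height 888 and trims width to 888 × 2.35/1 = 2086.80 px.
Left offset = (2700 − 2086.80)/2 = 306.60 px; top offset = 0.
Bottom-right is two-thirds across and two-thirds down within the crop:
x = 306.60 + 2 × 2086.80/3 ≈ 1698; y = 0.00 + 2 × 888.00/3 ≈ 592.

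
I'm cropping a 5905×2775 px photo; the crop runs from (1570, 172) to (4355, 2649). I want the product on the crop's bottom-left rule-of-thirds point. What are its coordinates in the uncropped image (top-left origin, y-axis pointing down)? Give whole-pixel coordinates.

x = 2498 px, y = 1823 px

Crop width = 4355 − 1570 = 2785 px; one third is 928.33 px.
Crop height = 2649 − 172 = 2477 px; one third is 825.67 px.
The bottom-left point is one-third across and two-thirds down within the crop:
x = 1570 + 1 × 928.33 ≈ 2498; y = 172 + 2 × 825.67 ≈ 1823.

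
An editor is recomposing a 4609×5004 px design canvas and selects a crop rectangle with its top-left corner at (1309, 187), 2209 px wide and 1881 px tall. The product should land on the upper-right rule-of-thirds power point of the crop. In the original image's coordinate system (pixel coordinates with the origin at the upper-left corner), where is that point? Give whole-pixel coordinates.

(2782, 814)

One third of the crop width 2209 is 736.33 px.
One third of the crop height 1881 is 627.00 px.
The upper-right point is two-thirds across and one-third down within the crop:
x = 1309 + 2 × 736.33 ≈ 2782; y = 187 + 1 × 627.00 ≈ 814.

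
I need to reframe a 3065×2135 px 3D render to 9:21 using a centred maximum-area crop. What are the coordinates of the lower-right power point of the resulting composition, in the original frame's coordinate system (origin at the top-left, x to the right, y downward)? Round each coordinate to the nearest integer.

x = 1685 px, y = 1423 px

3065/2135 > 9/21, so the 9:21 crop keeps the full height 2135 and trims width to 2135 × 9/21 = 915.00 px.
Left offset = (3065 − 915.00)/2 = 1075.00 px; top offset = 0.
Lower-right is two-thirds across and two-thirds down within the crop:
x = 1075.00 + 2 × 915.00/3 ≈ 1685; y = 0.00 + 2 × 2135.00/3 ≈ 1423.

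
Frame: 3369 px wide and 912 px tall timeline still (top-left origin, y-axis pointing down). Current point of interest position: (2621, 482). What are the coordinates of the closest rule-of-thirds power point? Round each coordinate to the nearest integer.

Third lines: x ∈ {1123, 2246}, y ∈ {304, 608}.
2621 is closer to x = 2246; 482 is closer to y = 608.
So the nearest intersection is the lower-right power point.

(2246, 608)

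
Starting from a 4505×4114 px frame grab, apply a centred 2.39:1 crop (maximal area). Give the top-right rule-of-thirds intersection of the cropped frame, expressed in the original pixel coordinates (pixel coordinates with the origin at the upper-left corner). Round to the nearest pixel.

(3003, 1743)

4505/4114 < 2.39/1, so the 2.39:1 crop keeps the full width 4505 and trims height to 4505 × 1/2.39 = 1884.94 px.
Top offset = (4114 − 1884.94)/2 = 1114.53 px; left offset = 0.
Top-right is two-thirds across and one-third down within the crop:
x = 0.00 + 2 × 4505.00/3 ≈ 3003; y = 1114.53 + 1 × 1884.94/3 ≈ 1743.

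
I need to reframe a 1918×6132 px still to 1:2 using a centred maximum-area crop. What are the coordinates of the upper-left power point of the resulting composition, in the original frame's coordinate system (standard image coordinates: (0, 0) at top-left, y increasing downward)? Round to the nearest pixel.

1918/6132 < 1/2, so the 1:2 crop keeps the full width 1918 and trims height to 1918 × 2/1 = 3836.00 px.
Top offset = (6132 − 3836.00)/2 = 1148.00 px; left offset = 0.
Upper-left is one-third across and one-third down within the crop:
x = 0.00 + 1 × 1918.00/3 ≈ 639; y = 1148.00 + 1 × 3836.00/3 ≈ 2427.

x = 639 px, y = 2427 px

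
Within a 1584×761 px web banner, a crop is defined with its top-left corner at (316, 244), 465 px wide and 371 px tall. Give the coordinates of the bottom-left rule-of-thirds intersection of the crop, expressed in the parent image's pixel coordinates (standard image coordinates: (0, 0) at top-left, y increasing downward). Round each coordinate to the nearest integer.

x = 471 px, y = 491 px

One third of the crop width 465 is 155.00 px.
One third of the crop height 371 is 123.67 px.
The bottom-left point is one-third across and two-thirds down within the crop:
x = 316 + 1 × 155.00 ≈ 471; y = 244 + 2 × 123.67 ≈ 491.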